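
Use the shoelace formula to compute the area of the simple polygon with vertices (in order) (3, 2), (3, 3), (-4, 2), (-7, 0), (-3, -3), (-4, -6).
Area = 36

Shoelace formula: Area = (1/2) |Σ_i (x_i · y_{i+1} − x_{i+1} · y_i)| (indices mod n). Compute each cross term:
  (3)(3) − (3)(2) = 3
  (3)(2) − (-4)(3) = 18
  (-4)(0) − (-7)(2) = 14
  (-7)(-3) − (-3)(0) = 21
  (-3)(-6) − (-4)(-3) = 6
  (-4)(2) − (3)(-6) = 10
Sum = 72, so (signed) Area = 72/2 = 36, |Area| = 36.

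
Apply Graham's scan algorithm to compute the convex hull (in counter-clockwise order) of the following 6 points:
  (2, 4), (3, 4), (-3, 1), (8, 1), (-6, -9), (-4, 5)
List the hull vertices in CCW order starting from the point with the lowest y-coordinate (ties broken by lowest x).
Hull (CCW) = [(-6, -9), (8, 1), (3, 4), (-4, 5)]

Graham scan procedure:
  1. Find the pivot p₀ = point with lowest y (tie → lowest x): (-6, -9).
  2. Sort the remaining points by polar angle around p₀.
  3. Walk through sorted points, maintaining a stack; pop the top while the last three entries make a non-left turn (cross product ≤ 0).
  4. Final stack is the convex hull in CCW order: (-6, -9), (8, 1), (3, 4), (-4, 5).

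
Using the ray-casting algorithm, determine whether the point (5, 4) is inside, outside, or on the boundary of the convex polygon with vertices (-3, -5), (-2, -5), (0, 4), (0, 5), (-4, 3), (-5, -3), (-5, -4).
The point (5, 4) lies strictly outside the polygon

Cast a horizontal ray to the right from the query point and count how many polygon edges it crosses (each edge strictly once or zero times, handled with the usual half-open convention). 
Parity of crossings → even ⇒ outside.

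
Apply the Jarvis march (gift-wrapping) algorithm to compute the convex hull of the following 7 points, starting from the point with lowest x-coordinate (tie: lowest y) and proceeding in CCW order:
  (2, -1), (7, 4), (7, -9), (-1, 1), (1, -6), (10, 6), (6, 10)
Hull (CCW) = [(-1, 1), (1, -6), (7, -9), (10, 6), (6, 10)]

Jarvis march: at each step, from the current hull vertex p, select the next vertex q as the point such that every other point lies strictly to the left of (or on) the directed line p → q. (Equivalently: for every other point r, the cross product (q − p) × (r − p) ≥ 0.)
Starting point (lowest x, tie lowest y): (-1, 1). Wrap until returning to start. Resulting hull: (-1, 1), (1, -6), (7, -9), (10, 6), (6, 10).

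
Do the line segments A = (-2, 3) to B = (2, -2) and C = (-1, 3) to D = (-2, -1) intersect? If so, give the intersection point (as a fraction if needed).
Yes; intersection at (-26/21, 43/21) (t = 4/21 on AB, s = 5/21 on CD)

Parametrize AB as A + t(B − A) = (-2 + 4 t, 3 + -5 t) and CD as C + s(D − C) = (-1 + -1 s, 3 + -4 s). Solve the linear system for (t, s). Determinant = 21 ≠ 0, so a unique intersection of the containing lines exists. Solution: t = 4/21, s = 5/21 — both in [0, 1], so the segments cross. Intersection point: (-26/21, 43/21).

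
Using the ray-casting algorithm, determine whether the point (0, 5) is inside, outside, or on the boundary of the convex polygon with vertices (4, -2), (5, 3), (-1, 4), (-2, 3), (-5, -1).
The point (0, 5) lies strictly outside the polygon

Cast a horizontal ray to the right from the query point and count how many polygon edges it crosses (each edge strictly once or zero times, handled with the usual half-open convention). 
Parity of crossings → even ⇒ outside.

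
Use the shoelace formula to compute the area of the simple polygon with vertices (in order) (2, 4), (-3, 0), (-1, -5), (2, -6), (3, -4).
Area = 73/2

Shoelace formula: Area = (1/2) |Σ_i (x_i · y_{i+1} − x_{i+1} · y_i)| (indices mod n). Compute each cross term:
  (2)(0) − (-3)(4) = 12
  (-3)(-5) − (-1)(0) = 15
  (-1)(-6) − (2)(-5) = 16
  (2)(-4) − (3)(-6) = 10
  (3)(4) − (2)(-4) = 20
Sum = 73, so (signed) Area = 73/2 = 73/2, |Area| = 73/2.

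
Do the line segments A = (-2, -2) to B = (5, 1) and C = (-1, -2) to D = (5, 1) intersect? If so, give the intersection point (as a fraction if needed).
Yes; intersection at (5, 1) (t = 1 on AB, s = 1 on CD)

Parametrize AB as A + t(B − A) = (-2 + 7 t, -2 + 3 t) and CD as C + s(D − C) = (-1 + 6 s, -2 + 3 s). Solve the linear system for (t, s). Determinant = -3 ≠ 0, so a unique intersection of the containing lines exists. Solution: t = 1, s = 1 — both in [0, 1], so the segments cross. Intersection point: (5, 1).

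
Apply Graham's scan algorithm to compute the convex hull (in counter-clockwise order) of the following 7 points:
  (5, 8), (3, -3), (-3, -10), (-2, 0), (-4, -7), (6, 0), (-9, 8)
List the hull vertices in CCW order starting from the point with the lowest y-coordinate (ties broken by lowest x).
Hull (CCW) = [(-3, -10), (6, 0), (5, 8), (-9, 8)]

Graham scan procedure:
  1. Find the pivot p₀ = point with lowest y (tie → lowest x): (-3, -10).
  2. Sort the remaining points by polar angle around p₀.
  3. Walk through sorted points, maintaining a stack; pop the top while the last three entries make a non-left turn (cross product ≤ 0).
  4. Final stack is the convex hull in CCW order: (-3, -10), (6, 0), (5, 8), (-9, 8).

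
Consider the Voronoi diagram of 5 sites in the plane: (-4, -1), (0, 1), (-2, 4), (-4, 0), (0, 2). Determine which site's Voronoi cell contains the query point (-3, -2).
Nearest site = (-4, -1)

The Voronoi cell of site s contains exactly those query points closer to s than to any other site. Compute squared distances from q = (-3, -2) to each site:
  (-4 − -3)² + (-1 − -2)² = 2
  (-4 − -3)² + (0 − -2)² = 5
  (0 − -3)² + (1 − -2)² = 18
  (0 − -3)² + (2 − -2)² = 25
  (-2 − -3)² + (4 − -2)² = 37
Minimum is attained by (-4, -1), so q lies in its Voronoi cell.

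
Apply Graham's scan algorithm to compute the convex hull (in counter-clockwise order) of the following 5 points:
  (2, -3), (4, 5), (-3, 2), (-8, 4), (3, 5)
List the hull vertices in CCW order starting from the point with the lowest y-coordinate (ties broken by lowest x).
Hull (CCW) = [(2, -3), (4, 5), (3, 5), (-8, 4)]

Graham scan procedure:
  1. Find the pivot p₀ = point with lowest y (tie → lowest x): (2, -3).
  2. Sort the remaining points by polar angle around p₀.
  3. Walk through sorted points, maintaining a stack; pop the top while the last three entries make a non-left turn (cross product ≤ 0).
  4. Final stack is the convex hull in CCW order: (2, -3), (4, 5), (3, 5), (-8, 4).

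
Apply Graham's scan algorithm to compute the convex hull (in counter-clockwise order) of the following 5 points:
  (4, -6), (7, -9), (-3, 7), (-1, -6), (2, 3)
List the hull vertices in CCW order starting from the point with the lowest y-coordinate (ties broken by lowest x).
Hull (CCW) = [(7, -9), (2, 3), (-3, 7), (-1, -6)]

Graham scan procedure:
  1. Find the pivot p₀ = point with lowest y (tie → lowest x): (7, -9).
  2. Sort the remaining points by polar angle around p₀.
  3. Walk through sorted points, maintaining a stack; pop the top while the last three entries make a non-left turn (cross product ≤ 0).
  4. Final stack is the convex hull in CCW order: (7, -9), (2, 3), (-3, 7), (-1, -6).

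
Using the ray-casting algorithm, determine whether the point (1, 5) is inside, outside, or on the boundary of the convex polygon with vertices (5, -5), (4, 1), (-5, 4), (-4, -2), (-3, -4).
The point (1, 5) lies strictly outside the polygon

Cast a horizontal ray to the right from the query point and count how many polygon edges it crosses (each edge strictly once or zero times, handled with the usual half-open convention). 
Parity of crossings → even ⇒ outside.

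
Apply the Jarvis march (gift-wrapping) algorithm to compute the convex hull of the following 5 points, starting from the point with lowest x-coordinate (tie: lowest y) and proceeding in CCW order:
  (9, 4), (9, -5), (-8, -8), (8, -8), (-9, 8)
Hull (CCW) = [(-9, 8), (-8, -8), (8, -8), (9, -5), (9, 4)]

Jarvis march: at each step, from the current hull vertex p, select the next vertex q as the point such that every other point lies strictly to the left of (or on) the directed line p → q. (Equivalently: for every other point r, the cross product (q − p) × (r − p) ≥ 0.)
Starting point (lowest x, tie lowest y): (-9, 8). Wrap until returning to start. Resulting hull: (-9, 8), (-8, -8), (8, -8), (9, -5), (9, 4).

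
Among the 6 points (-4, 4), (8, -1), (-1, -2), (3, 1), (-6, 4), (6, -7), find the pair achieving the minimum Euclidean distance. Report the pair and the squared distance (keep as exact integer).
Pair = ((-4, 4), (-6, 4)); squared distance = 4

Compute all C(6, 2) = 15 pairwise squared distances (x_i − x_j)² + (y_i − y_j)². The minimum is 4, attained by the pair ((-4, 4), (-6, 4)).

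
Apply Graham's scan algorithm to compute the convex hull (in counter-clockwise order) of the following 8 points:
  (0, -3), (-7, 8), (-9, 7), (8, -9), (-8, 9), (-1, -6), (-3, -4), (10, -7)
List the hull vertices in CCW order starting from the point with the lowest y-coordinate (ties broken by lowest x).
Hull (CCW) = [(8, -9), (10, -7), (-8, 9), (-9, 7), (-3, -4), (-1, -6)]

Graham scan procedure:
  1. Find the pivot p₀ = point with lowest y (tie → lowest x): (8, -9).
  2. Sort the remaining points by polar angle around p₀.
  3. Walk through sorted points, maintaining a stack; pop the top while the last three entries make a non-left turn (cross product ≤ 0).
  4. Final stack is the convex hull in CCW order: (8, -9), (10, -7), (-8, 9), (-9, 7), (-3, -4), (-1, -6).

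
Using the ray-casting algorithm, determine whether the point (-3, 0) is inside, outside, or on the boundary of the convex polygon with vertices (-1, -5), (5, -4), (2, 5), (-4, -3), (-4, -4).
The point (-3, 0) lies strictly outside the polygon

Cast a horizontal ray to the right from the query point and count how many polygon edges it crosses (each edge strictly once or zero times, handled with the usual half-open convention). 
Parity of crossings → even ⇒ outside.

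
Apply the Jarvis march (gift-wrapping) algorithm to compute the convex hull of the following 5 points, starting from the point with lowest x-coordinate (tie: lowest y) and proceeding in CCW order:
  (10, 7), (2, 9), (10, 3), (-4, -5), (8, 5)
Hull (CCW) = [(-4, -5), (10, 3), (10, 7), (2, 9)]

Jarvis march: at each step, from the current hull vertex p, select the next vertex q as the point such that every other point lies strictly to the left of (or on) the directed line p → q. (Equivalently: for every other point r, the cross product (q − p) × (r − p) ≥ 0.)
Starting point (lowest x, tie lowest y): (-4, -5). Wrap until returning to start. Resulting hull: (-4, -5), (10, 3), (10, 7), (2, 9).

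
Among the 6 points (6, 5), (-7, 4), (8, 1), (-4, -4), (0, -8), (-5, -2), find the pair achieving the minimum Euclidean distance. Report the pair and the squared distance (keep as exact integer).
Pair = ((-4, -4), (-5, -2)); squared distance = 5

Compute all C(6, 2) = 15 pairwise squared distances (x_i − x_j)² + (y_i − y_j)². The minimum is 5, attained by the pair ((-4, -4), (-5, -2)).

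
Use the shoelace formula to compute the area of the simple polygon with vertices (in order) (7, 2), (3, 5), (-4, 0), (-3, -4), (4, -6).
Area = 149/2

Shoelace formula: Area = (1/2) |Σ_i (x_i · y_{i+1} − x_{i+1} · y_i)| (indices mod n). Compute each cross term:
  (7)(5) − (3)(2) = 29
  (3)(0) − (-4)(5) = 20
  (-4)(-4) − (-3)(0) = 16
  (-3)(-6) − (4)(-4) = 34
  (4)(2) − (7)(-6) = 50
Sum = 149, so (signed) Area = 149/2 = 149/2, |Area| = 149/2.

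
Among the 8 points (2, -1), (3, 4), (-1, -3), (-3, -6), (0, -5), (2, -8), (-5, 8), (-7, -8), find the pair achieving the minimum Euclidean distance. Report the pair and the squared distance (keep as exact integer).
Pair = ((-1, -3), (0, -5)); squared distance = 5

Compute all C(8, 2) = 28 pairwise squared distances (x_i − x_j)² + (y_i − y_j)². The minimum is 5, attained by the pair ((-1, -3), (0, -5)).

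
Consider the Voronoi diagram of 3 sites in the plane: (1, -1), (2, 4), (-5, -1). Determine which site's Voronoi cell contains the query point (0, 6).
Nearest site = (2, 4)

The Voronoi cell of site s contains exactly those query points closer to s than to any other site. Compute squared distances from q = (0, 6) to each site:
  (2 − 0)² + (4 − 6)² = 8
  (1 − 0)² + (-1 − 6)² = 50
  (-5 − 0)² + (-1 − 6)² = 74
Minimum is attained by (2, 4), so q lies in its Voronoi cell.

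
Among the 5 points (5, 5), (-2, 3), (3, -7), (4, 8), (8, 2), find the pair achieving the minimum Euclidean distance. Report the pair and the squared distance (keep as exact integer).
Pair = ((5, 5), (4, 8)); squared distance = 10

Compute all C(5, 2) = 10 pairwise squared distances (x_i − x_j)² + (y_i − y_j)². The minimum is 10, attained by the pair ((5, 5), (4, 8)).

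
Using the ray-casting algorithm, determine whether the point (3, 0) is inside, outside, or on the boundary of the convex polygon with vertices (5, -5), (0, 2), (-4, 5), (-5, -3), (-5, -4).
The point (3, 0) lies strictly outside the polygon

Cast a horizontal ray to the right from the query point and count how many polygon edges it crosses (each edge strictly once or zero times, handled with the usual half-open convention). 
Parity of crossings → even ⇒ outside.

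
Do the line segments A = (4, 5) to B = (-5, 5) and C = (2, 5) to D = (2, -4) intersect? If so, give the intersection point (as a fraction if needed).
Yes; intersection at (2, 5) (t = 2/9 on AB, s = 0 on CD)

Parametrize AB as A + t(B − A) = (4 + -9 t, 5 + 0 t) and CD as C + s(D − C) = (2 + 0 s, 5 + -9 s). Solve the linear system for (t, s). Determinant = -81 ≠ 0, so a unique intersection of the containing lines exists. Solution: t = 2/9, s = 0 — both in [0, 1], so the segments cross. Intersection point: (2, 5).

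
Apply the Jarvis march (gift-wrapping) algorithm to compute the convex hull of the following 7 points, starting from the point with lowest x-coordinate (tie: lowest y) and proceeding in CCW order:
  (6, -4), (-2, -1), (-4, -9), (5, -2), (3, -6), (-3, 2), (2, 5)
Hull (CCW) = [(-4, -9), (3, -6), (6, -4), (2, 5), (-3, 2)]

Jarvis march: at each step, from the current hull vertex p, select the next vertex q as the point such that every other point lies strictly to the left of (or on) the directed line p → q. (Equivalently: for every other point r, the cross product (q − p) × (r − p) ≥ 0.)
Starting point (lowest x, tie lowest y): (-4, -9). Wrap until returning to start. Resulting hull: (-4, -9), (3, -6), (6, -4), (2, 5), (-3, 2).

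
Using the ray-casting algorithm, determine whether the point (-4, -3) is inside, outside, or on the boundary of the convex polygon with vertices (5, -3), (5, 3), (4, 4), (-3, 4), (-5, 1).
The point (-4, -3) lies strictly outside the polygon

Cast a horizontal ray to the right from the query point and count how many polygon edges it crosses (each edge strictly once or zero times, handled with the usual half-open convention). 
Parity of crossings → even ⇒ outside.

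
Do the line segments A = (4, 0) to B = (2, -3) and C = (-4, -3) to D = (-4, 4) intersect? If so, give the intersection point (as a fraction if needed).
No (intersection of containing lines falls outside at least one segment)

Parametrize and solve: t = 4, s = -9/7. At least one of these is outside [0, 1], so the segments do not intersect.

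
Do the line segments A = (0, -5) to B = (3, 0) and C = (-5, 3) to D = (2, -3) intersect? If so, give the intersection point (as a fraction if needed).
Yes; intersection at (78/53, -135/53) (t = 26/53 on AB, s = 49/53 on CD)

Parametrize AB as A + t(B − A) = (0 + 3 t, -5 + 5 t) and CD as C + s(D − C) = (-5 + 7 s, 3 + -6 s). Solve the linear system for (t, s). Determinant = 53 ≠ 0, so a unique intersection of the containing lines exists. Solution: t = 26/53, s = 49/53 — both in [0, 1], so the segments cross. Intersection point: (78/53, -135/53).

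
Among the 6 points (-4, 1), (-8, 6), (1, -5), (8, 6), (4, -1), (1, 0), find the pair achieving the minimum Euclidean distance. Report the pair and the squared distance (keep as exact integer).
Pair = ((4, -1), (1, 0)); squared distance = 10

Compute all C(6, 2) = 15 pairwise squared distances (x_i − x_j)² + (y_i − y_j)². The minimum is 10, attained by the pair ((4, -1), (1, 0)).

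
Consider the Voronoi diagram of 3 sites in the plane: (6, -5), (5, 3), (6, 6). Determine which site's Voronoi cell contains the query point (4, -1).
Nearest site = (5, 3)

The Voronoi cell of site s contains exactly those query points closer to s than to any other site. Compute squared distances from q = (4, -1) to each site:
  (5 − 4)² + (3 − -1)² = 17
  (6 − 4)² + (-5 − -1)² = 20
  (6 − 4)² + (6 − -1)² = 53
Minimum is attained by (5, 3), so q lies in its Voronoi cell.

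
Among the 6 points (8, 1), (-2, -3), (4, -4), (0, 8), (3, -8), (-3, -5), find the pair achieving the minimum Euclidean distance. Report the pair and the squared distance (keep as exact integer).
Pair = ((-2, -3), (-3, -5)); squared distance = 5

Compute all C(6, 2) = 15 pairwise squared distances (x_i − x_j)² + (y_i − y_j)². The minimum is 5, attained by the pair ((-2, -3), (-3, -5)).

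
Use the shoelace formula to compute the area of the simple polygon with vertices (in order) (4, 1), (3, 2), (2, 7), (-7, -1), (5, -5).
Area = 67

Shoelace formula: Area = (1/2) |Σ_i (x_i · y_{i+1} − x_{i+1} · y_i)| (indices mod n). Compute each cross term:
  (4)(2) − (3)(1) = 5
  (3)(7) − (2)(2) = 17
  (2)(-1) − (-7)(7) = 47
  (-7)(-5) − (5)(-1) = 40
  (5)(1) − (4)(-5) = 25
Sum = 134, so (signed) Area = 134/2 = 67, |Area| = 67.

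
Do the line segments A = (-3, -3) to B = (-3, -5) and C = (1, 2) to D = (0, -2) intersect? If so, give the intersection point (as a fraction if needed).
No (intersection of containing lines falls outside at least one segment)

Parametrize and solve: t = 11/2, s = 4. At least one of these is outside [0, 1], so the segments do not intersect.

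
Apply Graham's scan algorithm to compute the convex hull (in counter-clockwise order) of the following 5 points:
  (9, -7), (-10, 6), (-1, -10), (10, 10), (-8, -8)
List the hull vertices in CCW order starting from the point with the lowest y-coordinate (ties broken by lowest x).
Hull (CCW) = [(-1, -10), (9, -7), (10, 10), (-10, 6), (-8, -8)]

Graham scan procedure:
  1. Find the pivot p₀ = point with lowest y (tie → lowest x): (-1, -10).
  2. Sort the remaining points by polar angle around p₀.
  3. Walk through sorted points, maintaining a stack; pop the top while the last three entries make a non-left turn (cross product ≤ 0).
  4. Final stack is the convex hull in CCW order: (-1, -10), (9, -7), (10, 10), (-10, 6), (-8, -8).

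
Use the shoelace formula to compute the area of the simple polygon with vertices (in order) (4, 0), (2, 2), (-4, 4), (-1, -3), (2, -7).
Area = 81/2

Shoelace formula: Area = (1/2) |Σ_i (x_i · y_{i+1} − x_{i+1} · y_i)| (indices mod n). Compute each cross term:
  (4)(2) − (2)(0) = 8
  (2)(4) − (-4)(2) = 16
  (-4)(-3) − (-1)(4) = 16
  (-1)(-7) − (2)(-3) = 13
  (2)(0) − (4)(-7) = 28
Sum = 81, so (signed) Area = 81/2 = 81/2, |Area| = 81/2.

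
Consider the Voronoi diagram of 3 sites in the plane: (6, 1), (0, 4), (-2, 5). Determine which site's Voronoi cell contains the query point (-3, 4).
Nearest site = (-2, 5)

The Voronoi cell of site s contains exactly those query points closer to s than to any other site. Compute squared distances from q = (-3, 4) to each site:
  (-2 − -3)² + (5 − 4)² = 2
  (0 − -3)² + (4 − 4)² = 9
  (6 − -3)² + (1 − 4)² = 90
Minimum is attained by (-2, 5), so q lies in its Voronoi cell.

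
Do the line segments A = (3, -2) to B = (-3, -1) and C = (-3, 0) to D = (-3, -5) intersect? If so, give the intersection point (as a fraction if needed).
Yes; intersection at (-3, -1) (t = 1 on AB, s = 1/5 on CD)

Parametrize AB as A + t(B − A) = (3 + -6 t, -2 + 1 t) and CD as C + s(D − C) = (-3 + 0 s, 0 + -5 s). Solve the linear system for (t, s). Determinant = -30 ≠ 0, so a unique intersection of the containing lines exists. Solution: t = 1, s = 1/5 — both in [0, 1], so the segments cross. Intersection point: (-3, -1).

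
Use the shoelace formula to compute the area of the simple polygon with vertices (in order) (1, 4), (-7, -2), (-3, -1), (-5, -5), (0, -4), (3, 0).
Area = 81/2

Shoelace formula: Area = (1/2) |Σ_i (x_i · y_{i+1} − x_{i+1} · y_i)| (indices mod n). Compute each cross term:
  (1)(-2) − (-7)(4) = 26
  (-7)(-1) − (-3)(-2) = 1
  (-3)(-5) − (-5)(-1) = 10
  (-5)(-4) − (0)(-5) = 20
  (0)(0) − (3)(-4) = 12
  (3)(4) − (1)(0) = 12
Sum = 81, so (signed) Area = 81/2 = 81/2, |Area| = 81/2.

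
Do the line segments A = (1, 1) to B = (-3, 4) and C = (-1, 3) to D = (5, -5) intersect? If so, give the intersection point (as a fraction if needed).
Yes; intersection at (-1/7, 13/7) (t = 2/7 on AB, s = 1/7 on CD)

Parametrize AB as A + t(B − A) = (1 + -4 t, 1 + 3 t) and CD as C + s(D − C) = (-1 + 6 s, 3 + -8 s). Solve the linear system for (t, s). Determinant = -14 ≠ 0, so a unique intersection of the containing lines exists. Solution: t = 2/7, s = 1/7 — both in [0, 1], so the segments cross. Intersection point: (-1/7, 13/7).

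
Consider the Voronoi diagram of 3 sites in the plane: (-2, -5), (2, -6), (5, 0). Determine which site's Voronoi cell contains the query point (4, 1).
Nearest site = (5, 0)

The Voronoi cell of site s contains exactly those query points closer to s than to any other site. Compute squared distances from q = (4, 1) to each site:
  (5 − 4)² + (0 − 1)² = 2
  (2 − 4)² + (-6 − 1)² = 53
  (-2 − 4)² + (-5 − 1)² = 72
Minimum is attained by (5, 0), so q lies in its Voronoi cell.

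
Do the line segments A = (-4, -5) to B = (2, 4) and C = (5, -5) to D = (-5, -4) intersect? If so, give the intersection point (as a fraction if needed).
Yes; intersection at (-55/16, -133/32) (t = 3/32 on AB, s = 27/32 on CD)

Parametrize AB as A + t(B − A) = (-4 + 6 t, -5 + 9 t) and CD as C + s(D − C) = (5 + -10 s, -5 + 1 s). Solve the linear system for (t, s). Determinant = -96 ≠ 0, so a unique intersection of the containing lines exists. Solution: t = 3/32, s = 27/32 — both in [0, 1], so the segments cross. Intersection point: (-55/16, -133/32).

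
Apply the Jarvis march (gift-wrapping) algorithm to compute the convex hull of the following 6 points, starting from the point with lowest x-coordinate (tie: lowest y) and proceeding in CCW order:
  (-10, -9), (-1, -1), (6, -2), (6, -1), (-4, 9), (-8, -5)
Hull (CCW) = [(-10, -9), (6, -2), (6, -1), (-4, 9)]

Jarvis march: at each step, from the current hull vertex p, select the next vertex q as the point such that every other point lies strictly to the left of (or on) the directed line p → q. (Equivalently: for every other point r, the cross product (q − p) × (r − p) ≥ 0.)
Starting point (lowest x, tie lowest y): (-10, -9). Wrap until returning to start. Resulting hull: (-10, -9), (6, -2), (6, -1), (-4, 9).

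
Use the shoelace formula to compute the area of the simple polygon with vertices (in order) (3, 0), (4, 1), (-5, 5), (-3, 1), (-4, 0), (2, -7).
Area = 91/2

Shoelace formula: Area = (1/2) |Σ_i (x_i · y_{i+1} − x_{i+1} · y_i)| (indices mod n). Compute each cross term:
  (3)(1) − (4)(0) = 3
  (4)(5) − (-5)(1) = 25
  (-5)(1) − (-3)(5) = 10
  (-3)(0) − (-4)(1) = 4
  (-4)(-7) − (2)(0) = 28
  (2)(0) − (3)(-7) = 21
Sum = 91, so (signed) Area = 91/2 = 91/2, |Area| = 91/2.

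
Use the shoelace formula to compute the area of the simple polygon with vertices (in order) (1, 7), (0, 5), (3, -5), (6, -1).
Area = 30

Shoelace formula: Area = (1/2) |Σ_i (x_i · y_{i+1} − x_{i+1} · y_i)| (indices mod n). Compute each cross term:
  (1)(5) − (0)(7) = 5
  (0)(-5) − (3)(5) = -15
  (3)(-1) − (6)(-5) = 27
  (6)(7) − (1)(-1) = 43
Sum = 60, so (signed) Area = 60/2 = 30, |Area| = 30.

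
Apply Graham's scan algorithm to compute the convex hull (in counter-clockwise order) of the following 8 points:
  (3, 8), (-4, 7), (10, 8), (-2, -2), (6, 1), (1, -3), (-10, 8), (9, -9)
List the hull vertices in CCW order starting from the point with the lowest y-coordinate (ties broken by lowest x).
Hull (CCW) = [(9, -9), (10, 8), (-10, 8), (-2, -2)]

Graham scan procedure:
  1. Find the pivot p₀ = point with lowest y (tie → lowest x): (9, -9).
  2. Sort the remaining points by polar angle around p₀.
  3. Walk through sorted points, maintaining a stack; pop the top while the last three entries make a non-left turn (cross product ≤ 0).
  4. Final stack is the convex hull in CCW order: (9, -9), (10, 8), (-10, 8), (-2, -2).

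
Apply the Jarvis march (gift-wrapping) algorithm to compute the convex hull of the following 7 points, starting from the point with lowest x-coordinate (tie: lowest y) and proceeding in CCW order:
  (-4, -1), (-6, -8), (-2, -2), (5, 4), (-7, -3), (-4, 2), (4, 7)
Hull (CCW) = [(-7, -3), (-6, -8), (5, 4), (4, 7), (-4, 2)]

Jarvis march: at each step, from the current hull vertex p, select the next vertex q as the point such that every other point lies strictly to the left of (or on) the directed line p → q. (Equivalently: for every other point r, the cross product (q − p) × (r − p) ≥ 0.)
Starting point (lowest x, tie lowest y): (-7, -3). Wrap until returning to start. Resulting hull: (-7, -3), (-6, -8), (5, 4), (4, 7), (-4, 2).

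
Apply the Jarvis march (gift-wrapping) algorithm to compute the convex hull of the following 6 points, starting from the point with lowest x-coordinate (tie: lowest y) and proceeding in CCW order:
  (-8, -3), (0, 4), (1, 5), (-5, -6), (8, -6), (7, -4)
Hull (CCW) = [(-8, -3), (-5, -6), (8, -6), (7, -4), (1, 5)]

Jarvis march: at each step, from the current hull vertex p, select the next vertex q as the point such that every other point lies strictly to the left of (or on) the directed line p → q. (Equivalently: for every other point r, the cross product (q − p) × (r − p) ≥ 0.)
Starting point (lowest x, tie lowest y): (-8, -3). Wrap until returning to start. Resulting hull: (-8, -3), (-5, -6), (8, -6), (7, -4), (1, 5).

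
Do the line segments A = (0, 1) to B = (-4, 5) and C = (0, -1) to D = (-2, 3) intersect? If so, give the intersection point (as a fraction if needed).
Yes; intersection at (-2, 3) (t = 1/2 on AB, s = 1 on CD)

Parametrize AB as A + t(B − A) = (0 + -4 t, 1 + 4 t) and CD as C + s(D − C) = (0 + -2 s, -1 + 4 s). Solve the linear system for (t, s). Determinant = 8 ≠ 0, so a unique intersection of the containing lines exists. Solution: t = 1/2, s = 1 — both in [0, 1], so the segments cross. Intersection point: (-2, 3).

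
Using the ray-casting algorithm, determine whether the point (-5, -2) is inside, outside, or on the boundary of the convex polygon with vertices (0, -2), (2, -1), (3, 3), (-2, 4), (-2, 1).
The point (-5, -2) lies strictly outside the polygon

Cast a horizontal ray to the right from the query point and count how many polygon edges it crosses (each edge strictly once or zero times, handled with the usual half-open convention). 
Parity of crossings → even ⇒ outside.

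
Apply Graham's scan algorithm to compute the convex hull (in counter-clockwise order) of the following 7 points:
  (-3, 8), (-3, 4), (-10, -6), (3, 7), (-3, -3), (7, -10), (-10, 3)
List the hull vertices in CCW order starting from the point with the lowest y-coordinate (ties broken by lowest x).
Hull (CCW) = [(7, -10), (3, 7), (-3, 8), (-10, 3), (-10, -6)]

Graham scan procedure:
  1. Find the pivot p₀ = point with lowest y (tie → lowest x): (7, -10).
  2. Sort the remaining points by polar angle around p₀.
  3. Walk through sorted points, maintaining a stack; pop the top while the last three entries make a non-left turn (cross product ≤ 0).
  4. Final stack is the convex hull in CCW order: (7, -10), (3, 7), (-3, 8), (-10, 3), (-10, -6).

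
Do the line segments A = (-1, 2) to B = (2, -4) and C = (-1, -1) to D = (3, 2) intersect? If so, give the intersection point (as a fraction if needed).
Yes; intersection at (1/11, -2/11) (t = 4/11 on AB, s = 3/11 on CD)

Parametrize AB as A + t(B − A) = (-1 + 3 t, 2 + -6 t) and CD as C + s(D − C) = (-1 + 4 s, -1 + 3 s). Solve the linear system for (t, s). Determinant = -33 ≠ 0, so a unique intersection of the containing lines exists. Solution: t = 4/11, s = 3/11 — both in [0, 1], so the segments cross. Intersection point: (1/11, -2/11).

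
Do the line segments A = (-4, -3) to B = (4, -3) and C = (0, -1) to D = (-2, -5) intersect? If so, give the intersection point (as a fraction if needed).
Yes; intersection at (-1, -3) (t = 3/8 on AB, s = 1/2 on CD)

Parametrize AB as A + t(B − A) = (-4 + 8 t, -3 + 0 t) and CD as C + s(D − C) = (0 + -2 s, -1 + -4 s). Solve the linear system for (t, s). Determinant = 32 ≠ 0, so a unique intersection of the containing lines exists. Solution: t = 3/8, s = 1/2 — both in [0, 1], so the segments cross. Intersection point: (-1, -3).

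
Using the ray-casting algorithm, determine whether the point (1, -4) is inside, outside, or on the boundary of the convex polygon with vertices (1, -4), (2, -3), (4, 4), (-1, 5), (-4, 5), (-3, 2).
The point (1, -4) lies on the polygon boundary

Boundary check: the query satisfies the collinearity and bounding-box conditions for some polygon edge, so it lies exactly on the boundary.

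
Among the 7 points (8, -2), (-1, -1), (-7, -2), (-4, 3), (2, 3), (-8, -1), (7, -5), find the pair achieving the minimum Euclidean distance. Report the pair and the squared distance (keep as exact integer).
Pair = ((-7, -2), (-8, -1)); squared distance = 2

Compute all C(7, 2) = 21 pairwise squared distances (x_i − x_j)² + (y_i − y_j)². The minimum is 2, attained by the pair ((-7, -2), (-8, -1)).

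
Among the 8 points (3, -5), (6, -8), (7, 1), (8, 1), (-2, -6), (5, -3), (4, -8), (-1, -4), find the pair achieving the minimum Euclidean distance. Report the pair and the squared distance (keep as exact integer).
Pair = ((7, 1), (8, 1)); squared distance = 1

Compute all C(8, 2) = 28 pairwise squared distances (x_i − x_j)² + (y_i − y_j)². The minimum is 1, attained by the pair ((7, 1), (8, 1)).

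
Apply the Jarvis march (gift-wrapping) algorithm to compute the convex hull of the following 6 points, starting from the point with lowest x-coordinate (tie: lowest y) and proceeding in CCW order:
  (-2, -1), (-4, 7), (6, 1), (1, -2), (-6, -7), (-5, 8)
Hull (CCW) = [(-6, -7), (6, 1), (-5, 8)]

Jarvis march: at each step, from the current hull vertex p, select the next vertex q as the point such that every other point lies strictly to the left of (or on) the directed line p → q. (Equivalently: for every other point r, the cross product (q − p) × (r − p) ≥ 0.)
Starting point (lowest x, tie lowest y): (-6, -7). Wrap until returning to start. Resulting hull: (-6, -7), (6, 1), (-5, 8).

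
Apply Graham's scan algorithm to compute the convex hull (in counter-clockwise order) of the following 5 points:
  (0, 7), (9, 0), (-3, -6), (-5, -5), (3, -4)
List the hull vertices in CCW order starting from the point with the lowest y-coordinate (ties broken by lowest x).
Hull (CCW) = [(-3, -6), (3, -4), (9, 0), (0, 7), (-5, -5)]

Graham scan procedure:
  1. Find the pivot p₀ = point with lowest y (tie → lowest x): (-3, -6).
  2. Sort the remaining points by polar angle around p₀.
  3. Walk through sorted points, maintaining a stack; pop the top while the last three entries make a non-left turn (cross product ≤ 0).
  4. Final stack is the convex hull in CCW order: (-3, -6), (3, -4), (9, 0), (0, 7), (-5, -5).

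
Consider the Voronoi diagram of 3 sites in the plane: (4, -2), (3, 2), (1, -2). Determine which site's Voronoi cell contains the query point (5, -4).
Nearest site = (4, -2)

The Voronoi cell of site s contains exactly those query points closer to s than to any other site. Compute squared distances from q = (5, -4) to each site:
  (4 − 5)² + (-2 − -4)² = 5
  (1 − 5)² + (-2 − -4)² = 20
  (3 − 5)² + (2 − -4)² = 40
Minimum is attained by (4, -2), so q lies in its Voronoi cell.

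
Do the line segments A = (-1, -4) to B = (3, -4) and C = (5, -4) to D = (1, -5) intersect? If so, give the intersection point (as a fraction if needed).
No (intersection of containing lines falls outside at least one segment)

Parametrize and solve: t = 3/2, s = 0. At least one of these is outside [0, 1], so the segments do not intersect.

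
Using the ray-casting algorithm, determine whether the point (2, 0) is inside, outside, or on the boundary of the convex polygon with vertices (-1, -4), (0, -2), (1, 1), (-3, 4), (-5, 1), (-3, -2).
The point (2, 0) lies strictly outside the polygon

Cast a horizontal ray to the right from the query point and count how many polygon edges it crosses (each edge strictly once or zero times, handled with the usual half-open convention). 
Parity of crossings → even ⇒ outside.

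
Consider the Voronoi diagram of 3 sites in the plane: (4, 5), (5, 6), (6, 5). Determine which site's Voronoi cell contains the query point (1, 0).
Nearest site = (4, 5)

The Voronoi cell of site s contains exactly those query points closer to s than to any other site. Compute squared distances from q = (1, 0) to each site:
  (4 − 1)² + (5 − 0)² = 34
  (6 − 1)² + (5 − 0)² = 50
  (5 − 1)² + (6 − 0)² = 52
Minimum is attained by (4, 5), so q lies in its Voronoi cell.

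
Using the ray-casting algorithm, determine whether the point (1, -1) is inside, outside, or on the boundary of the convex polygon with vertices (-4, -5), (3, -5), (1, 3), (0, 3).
The point (1, -1) lies strictly inside the polygon

Cast a horizontal ray to the right from the query point and count how many polygon edges it crosses (each edge strictly once or zero times, handled with the usual half-open convention). 
Parity of crossings → odd ⇒ inside.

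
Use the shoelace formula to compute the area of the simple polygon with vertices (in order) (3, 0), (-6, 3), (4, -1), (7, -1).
Area = 9/2

Shoelace formula: Area = (1/2) |Σ_i (x_i · y_{i+1} − x_{i+1} · y_i)| (indices mod n). Compute each cross term:
  (3)(3) − (-6)(0) = 9
  (-6)(-1) − (4)(3) = -6
  (4)(-1) − (7)(-1) = 3
  (7)(0) − (3)(-1) = 3
Sum = 9, so (signed) Area = 9/2 = 9/2, |Area| = 9/2.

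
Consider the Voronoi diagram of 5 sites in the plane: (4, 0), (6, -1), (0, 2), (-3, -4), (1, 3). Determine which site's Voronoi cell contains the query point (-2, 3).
Nearest site = (0, 2)

The Voronoi cell of site s contains exactly those query points closer to s than to any other site. Compute squared distances from q = (-2, 3) to each site:
  (0 − -2)² + (2 − 3)² = 5
  (1 − -2)² + (3 − 3)² = 9
  (4 − -2)² + (0 − 3)² = 45
  (-3 − -2)² + (-4 − 3)² = 50
  (6 − -2)² + (-1 − 3)² = 80
Minimum is attained by (0, 2), so q lies in its Voronoi cell.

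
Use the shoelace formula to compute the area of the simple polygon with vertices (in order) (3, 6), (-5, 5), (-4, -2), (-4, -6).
Area = 85/2

Shoelace formula: Area = (1/2) |Σ_i (x_i · y_{i+1} − x_{i+1} · y_i)| (indices mod n). Compute each cross term:
  (3)(5) − (-5)(6) = 45
  (-5)(-2) − (-4)(5) = 30
  (-4)(-6) − (-4)(-2) = 16
  (-4)(6) − (3)(-6) = -6
Sum = 85, so (signed) Area = 85/2 = 85/2, |Area| = 85/2.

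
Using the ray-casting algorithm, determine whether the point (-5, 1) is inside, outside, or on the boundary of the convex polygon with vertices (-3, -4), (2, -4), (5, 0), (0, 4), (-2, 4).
The point (-5, 1) lies strictly outside the polygon

Cast a horizontal ray to the right from the query point and count how many polygon edges it crosses (each edge strictly once or zero times, handled with the usual half-open convention). 
Parity of crossings → even ⇒ outside.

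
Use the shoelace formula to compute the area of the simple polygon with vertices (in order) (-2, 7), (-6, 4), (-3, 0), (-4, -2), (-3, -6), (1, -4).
Area = 87/2

Shoelace formula: Area = (1/2) |Σ_i (x_i · y_{i+1} − x_{i+1} · y_i)| (indices mod n). Compute each cross term:
  (-2)(4) − (-6)(7) = 34
  (-6)(0) − (-3)(4) = 12
  (-3)(-2) − (-4)(0) = 6
  (-4)(-6) − (-3)(-2) = 18
  (-3)(-4) − (1)(-6) = 18
  (1)(7) − (-2)(-4) = -1
Sum = 87, so (signed) Area = 87/2 = 87/2, |Area| = 87/2.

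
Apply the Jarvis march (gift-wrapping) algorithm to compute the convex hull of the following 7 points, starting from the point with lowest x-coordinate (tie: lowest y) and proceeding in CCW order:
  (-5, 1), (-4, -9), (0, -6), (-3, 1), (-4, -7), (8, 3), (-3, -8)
Hull (CCW) = [(-5, 1), (-4, -9), (0, -6), (8, 3)]

Jarvis march: at each step, from the current hull vertex p, select the next vertex q as the point such that every other point lies strictly to the left of (or on) the directed line p → q. (Equivalently: for every other point r, the cross product (q − p) × (r − p) ≥ 0.)
Starting point (lowest x, tie lowest y): (-5, 1). Wrap until returning to start. Resulting hull: (-5, 1), (-4, -9), (0, -6), (8, 3).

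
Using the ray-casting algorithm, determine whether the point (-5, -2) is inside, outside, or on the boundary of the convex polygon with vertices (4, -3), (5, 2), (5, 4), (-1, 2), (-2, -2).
The point (-5, -2) lies strictly outside the polygon

Cast a horizontal ray to the right from the query point and count how many polygon edges it crosses (each edge strictly once or zero times, handled with the usual half-open convention). 
Parity of crossings → even ⇒ outside.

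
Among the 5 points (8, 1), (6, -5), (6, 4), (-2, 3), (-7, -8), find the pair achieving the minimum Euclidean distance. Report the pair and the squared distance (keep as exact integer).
Pair = ((8, 1), (6, 4)); squared distance = 13

Compute all C(5, 2) = 10 pairwise squared distances (x_i − x_j)² + (y_i − y_j)². The minimum is 13, attained by the pair ((8, 1), (6, 4)).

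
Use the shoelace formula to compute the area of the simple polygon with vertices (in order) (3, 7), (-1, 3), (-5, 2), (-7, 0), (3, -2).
Area = 42

Shoelace formula: Area = (1/2) |Σ_i (x_i · y_{i+1} − x_{i+1} · y_i)| (indices mod n). Compute each cross term:
  (3)(3) − (-1)(7) = 16
  (-1)(2) − (-5)(3) = 13
  (-5)(0) − (-7)(2) = 14
  (-7)(-2) − (3)(0) = 14
  (3)(7) − (3)(-2) = 27
Sum = 84, so (signed) Area = 84/2 = 42, |Area| = 42.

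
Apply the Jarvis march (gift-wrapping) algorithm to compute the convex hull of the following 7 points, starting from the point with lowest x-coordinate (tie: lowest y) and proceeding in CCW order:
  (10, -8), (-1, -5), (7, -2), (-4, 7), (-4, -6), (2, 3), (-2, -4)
Hull (CCW) = [(-4, -6), (10, -8), (7, -2), (2, 3), (-4, 7)]

Jarvis march: at each step, from the current hull vertex p, select the next vertex q as the point such that every other point lies strictly to the left of (or on) the directed line p → q. (Equivalently: for every other point r, the cross product (q − p) × (r − p) ≥ 0.)
Starting point (lowest x, tie lowest y): (-4, -6). Wrap until returning to start. Resulting hull: (-4, -6), (10, -8), (7, -2), (2, 3), (-4, 7).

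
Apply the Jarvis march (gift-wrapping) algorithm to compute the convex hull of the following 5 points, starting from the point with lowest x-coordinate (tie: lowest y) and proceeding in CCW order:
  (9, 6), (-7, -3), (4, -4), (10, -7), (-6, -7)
Hull (CCW) = [(-7, -3), (-6, -7), (10, -7), (9, 6)]

Jarvis march: at each step, from the current hull vertex p, select the next vertex q as the point such that every other point lies strictly to the left of (or on) the directed line p → q. (Equivalently: for every other point r, the cross product (q − p) × (r − p) ≥ 0.)
Starting point (lowest x, tie lowest y): (-7, -3). Wrap until returning to start. Resulting hull: (-7, -3), (-6, -7), (10, -7), (9, 6).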